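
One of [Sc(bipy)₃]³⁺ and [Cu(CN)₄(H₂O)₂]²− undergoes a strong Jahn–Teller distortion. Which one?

[Cu(CN)₄(H₂O)₂]²−

[Sc(bipy)₃]³⁺: Summing ligand charges against the +3 overall charge gives an oxidation state of +3 for scandium. Group 3 minus oxidation state 3 gives a d⁰ configuration. The d⁰ configuration leaves the e_g set evenly filled (or empty) — no strong Jahn–Teller driving force.
[Cu(CN)₄(H₂O)₂]²−: Each cyanide is −1; water is neutral; balancing the −2 overall charge requires Cu(II). Cu sits in group 11, so the d-electron count is 11 − 2 = 9. The t₂g⁶e_g³ configuration has an unevenly filled e_g set; the Jahn–Teller theorem predicts a tetragonal distortion (typically axial elongation) to lift the degeneracy.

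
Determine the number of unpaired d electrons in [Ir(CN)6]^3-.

Each cyanide is −1; balancing the −3 overall charge requires Ir(III).
Group 9 minus oxidation state 3 gives a d⁶ configuration.
The spin state decides the count: a 5d ion has a large Δₒ and is invariably low-spin.
An octahedral low-spin d⁶ ion is t₂g⁶e_g⁰, giving 0 unpaired electrons.

0 unpaired electrons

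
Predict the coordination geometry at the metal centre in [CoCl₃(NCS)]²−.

Ligand charges: each chloride is −1; each isothiocyanate is −1. With an overall charge of −2 the cobalt centre must be in the +2 oxidation state.
Cobalt is a group-9 element; Co(II) is therefore d⁷.
Coordination number: 4.
Chloride and isothiocyanate are weak-field ligands.
For a high-spin 3d d⁷ ion with weak-field ligands the small Δₜ gives little square-planar CFSE advantage, so four ligands adopt the sterically favoured tetrahedral geometry.

tetrahedral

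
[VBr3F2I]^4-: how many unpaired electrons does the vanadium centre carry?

3 unpaired electrons

Each bromide is −1; each fluoride is −1; each iodide is −1; balancing the −4 overall charge requires V(II).
V sits in group 5, so the d-electron count is 5 − 2 = 3.
In an octahedral field the d³ configuration is t₂g³e_g⁰ (only one arrangement possible), giving 3 unpaired electrons.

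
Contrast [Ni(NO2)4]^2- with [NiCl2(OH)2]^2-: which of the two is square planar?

[Ni(NO2)4]^2-

For [Ni(NO2)4]^2-: Ligand charges: each nitro (N-bound nitrite) is −1. With an overall charge of −2 the nickel centre must be in the +2 oxidation state. Ni sits in group 10, so the d-electron count is 10 − 2 = 8. Nitro (N-bound nitrite) is a strong-field ligand (high in the spectrochemical series). A 3d d⁸ ion with strong-field ligands gains enough CFSE to favour square planar over tetrahedral. → square planar.
For [NiCl2(OH)2]^2-: Ligand charges: each chloride is −1; each hydroxide is −1. With an overall charge of −2 the nickel centre must be in the +2 oxidation state. Nickel is a group-10 element; Ni(II) is therefore d⁸. Chloride and hydroxide are weak-field ligands. With weak-field ligands the CFSE gain from square planar is small, so a 3d d⁸ ion takes the sterically preferred tetrahedral geometry. → tetrahedral.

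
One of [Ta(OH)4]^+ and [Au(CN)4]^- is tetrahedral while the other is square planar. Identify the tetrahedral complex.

For [Ta(OH)4]^+: Summing ligand charges against the +1 overall charge gives an oxidation state of +5 for tantalum. Tantalum is a group-5 element; Ta(V) is therefore d⁰. A d⁰ ion has no crystal-field stabilisation preference between square planar and tetrahedral, so four ligands adopt the sterically favoured tetrahedral geometry. → tetrahedral.
For [Au(CN)4]^-: Summing ligand charges against the −1 overall charge gives an oxidation state of +3 for gold. Gold is a group-11 element; Au(III) is therefore d⁸. A 5d d⁸ ion has a large crystal-field splitting; square planar leaves the high-energy d_{x²−y²} orbital empty and maximises CFSE. → square planar.

[Ta(OH)4]^+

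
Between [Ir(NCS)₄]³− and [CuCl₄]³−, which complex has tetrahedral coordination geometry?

For [Ir(NCS)₄]³−: Summing ligand charges against the −3 overall charge gives an oxidation state of +1 for iridium. Group 9 minus oxidation state 1 gives a d⁸ configuration. A 5d d⁸ ion has a large crystal-field splitting; square planar leaves the high-energy d_{x²−y²} orbital empty and maximises CFSE. → square planar.
For [CuCl₄]³−: Ligand charges: each chloride is −1. With an overall charge of −3 the copper centre must be in the +1 oxidation state. Group 11 minus oxidation state 1 gives a d¹⁰ configuration. A d¹⁰ ion has no crystal-field stabilisation preference between square planar and tetrahedral, so four ligands adopt the sterically favoured tetrahedral geometry. → tetrahedral.

[CuCl₄]³−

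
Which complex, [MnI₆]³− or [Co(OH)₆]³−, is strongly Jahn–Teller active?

[MnI₆]³−: Ligand charges: each iodide is −1. With an overall charge of −3 the manganese centre must be in the +3 oxidation state. Manganese is a group-7 element; Mn(III) is therefore d⁴. Iodide is a weak-field ligand for a first-row metal, so the complex is high-spin. The t₂g³e_g¹ (high-spin) configuration has an unevenly filled e_g set; the Jahn–Teller theorem predicts a tetragonal distortion (typically axial elongation) to lift the degeneracy.
[Co(OH)₆]³−: Ligand charges: each hydroxide is −1. With an overall charge of −3 the cobalt centre must be in the +3 oxidation state. Co sits in group 9, so the d-electron count is 9 − 3 = 6. Co(III) has an exceptionally large octahedral splitting and is low-spin with essentially every ligand except fluoride. The d⁶ configuration leaves the e_g set evenly filled (or empty) — no strong Jahn–Teller driving force.

[MnI₆]³−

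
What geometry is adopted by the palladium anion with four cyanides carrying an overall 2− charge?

square planar

Each cyanide is −1; balancing the −2 overall charge requires Pd(II).
Group 10 minus oxidation state 2 gives a d⁸ configuration.
Coordination number: 4.
A 4d d⁸ ion has a large crystal-field splitting; square planar leaves the high-energy d_{x²−y²} orbital empty and maximises CFSE.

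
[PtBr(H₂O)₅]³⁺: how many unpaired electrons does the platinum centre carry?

0 unpaired electrons

Summing ligand charges against the +3 overall charge gives an oxidation state of +4 for platinum.
Group 10 minus oxidation state 4 gives a d⁶ configuration.
The spin state decides the count: a 5d ion has a large Δₒ and is invariably low-spin.
An octahedral low-spin d⁶ ion is t₂g⁶e_g⁰, giving 0 unpaired electrons.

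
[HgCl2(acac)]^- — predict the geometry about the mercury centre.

Summing ligand charges against the −1 overall charge gives an oxidation state of +2 for mercury.
Hg sits in group 12, so the d-electron count is 12 − 2 = 10.
Counting donor atoms: 2×chloride (monodentate) → 2 donors; 1×acetylacetonate (bidentate) → 2 donors. Coordination number = 4.
A d¹⁰ ion has no crystal-field stabilisation preference between square planar and tetrahedral, so four ligands adopt the sterically favoured tetrahedral geometry.

tetrahedral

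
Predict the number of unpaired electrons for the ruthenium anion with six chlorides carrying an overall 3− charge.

Ligand charges: each chloride is −1. With an overall charge of −3 the ruthenium centre must be in the +3 oxidation state.
Group 8 minus oxidation state 3 gives a d⁵ configuration.
The spin state decides the count: a 4d ion has a large Δₒ and is invariably low-spin.
An octahedral low-spin d⁵ ion is t₂g⁵e_g⁰, giving 1 unpaired electron.

1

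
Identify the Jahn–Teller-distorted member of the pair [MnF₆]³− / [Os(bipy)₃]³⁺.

[MnF₆]³−

[MnF₆]³−: Summing ligand charges against the −3 overall charge gives an oxidation state of +3 for manganese. Mn sits in group 7, so the d-electron count is 7 − 3 = 4. Fluoride is a weak-field ligand for a first-row metal, so the complex is high-spin. The t₂g³e_g¹ (high-spin) configuration has an unevenly filled e_g set; the Jahn–Teller theorem predicts a tetragonal distortion (typically axial elongation) to lift the degeneracy.
[Os(bipy)₃]³⁺: Ligand charges: 2,2′-bipyridine is neutral. With an overall charge of +3 the osmium centre must be in the +3 oxidation state. Osmium is a group-8 element; Os(III) is therefore d⁵. A 5d ion has a large Δₒ and is invariably low-spin. The d⁵ configuration leaves the e_g set evenly filled (or empty) — no strong Jahn–Teller driving force.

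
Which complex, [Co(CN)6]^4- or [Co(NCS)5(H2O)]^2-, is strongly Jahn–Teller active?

[Co(CN)6]^4-

[Co(CN)6]^4-: Each cyanide is −1; balancing the −4 overall charge requires Co(II). Group 9 minus oxidation state 2 gives a d⁷ configuration. Cyanide is a strong-field ligand (high in the spectrochemical series) for a first-row metal, so the complex is low-spin. The t₂g⁶e_g¹ (low-spin) configuration has an unevenly filled e_g set; the Jahn–Teller theorem predicts a tetragonal distortion (typically axial elongation) to lift the degeneracy.
[Co(NCS)5(H2O)]^2-: Each isothiocyanate is −1; water is neutral; balancing the −2 overall charge requires Co(III). Co sits in group 9, so the d-electron count is 9 − 3 = 6. Co(III) has an exceptionally large octahedral splitting and is low-spin with essentially every ligand except fluoride. The d⁶ configuration leaves the e_g set evenly filled (or empty) — no strong Jahn–Teller driving force.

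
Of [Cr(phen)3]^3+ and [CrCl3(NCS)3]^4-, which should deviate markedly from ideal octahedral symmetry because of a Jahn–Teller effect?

[Cr(phen)3]^3+: 1,10-phenanthroline is neutral; balancing the +3 overall charge requires Cr(III). Chromium is a group-6 element; Cr(III) is therefore d³. The d³ configuration leaves the e_g set evenly filled (or empty) — no strong Jahn–Teller driving force.
[CrCl3(NCS)3]^4-: Summing ligand charges against the −4 overall charge gives an oxidation state of +2 for chromium. Cr sits in group 6, so the d-electron count is 6 − 2 = 4. Chloride and isothiocyanate are weak-field ligands for a first-row metal, so the complex is high-spin. The t₂g³e_g¹ (high-spin) configuration has an unevenly filled e_g set; the Jahn–Teller theorem predicts a tetragonal distortion (typically axial elongation) to lift the degeneracy.

[CrCl3(NCS)3]^4-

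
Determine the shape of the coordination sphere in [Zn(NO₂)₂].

linear

Summing ligand charges against the 0 overall charge gives an oxidation state of +2 for zinc.
Zinc is a group-12 element; Zn(II) is therefore d¹⁰.
Coordination number: 2.
A d¹⁰ ion with only two ligands adopts a linear arrangement (sp hybridisation; no CFSE preference).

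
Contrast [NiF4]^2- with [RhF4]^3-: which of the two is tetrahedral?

For [NiF4]^2-: Summing ligand charges against the −2 overall charge gives an oxidation state of +2 for nickel. Group 10 minus oxidation state 2 gives a d⁸ configuration. Fluoride is a weak-field ligand. With weak-field ligands the CFSE gain from square planar is small, so a 3d d⁸ ion takes the sterically preferred tetrahedral geometry. → tetrahedral.
For [RhF4]^3-: Summing ligand charges against the −3 overall charge gives an oxidation state of +1 for rhodium. Group 9 minus oxidation state 1 gives a d⁸ configuration. A 4d d⁸ ion has a large crystal-field splitting; square planar leaves the high-energy d_{x²−y²} orbital empty and maximises CFSE. → square planar.

[NiF4]^2-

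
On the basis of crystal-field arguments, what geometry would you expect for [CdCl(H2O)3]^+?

Summing ligand charges against the +1 overall charge gives an oxidation state of +2 for cadmium.
Cd sits in group 12, so the d-electron count is 12 − 2 = 10.
With 4 monodentate ligands the coordination number is 4.
A d¹⁰ ion has no crystal-field stabilisation preference between square planar and tetrahedral, so four ligands adopt the sterically favoured tetrahedral geometry.

tetrahedral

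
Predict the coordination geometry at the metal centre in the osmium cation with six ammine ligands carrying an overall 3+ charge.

octahedral

Summing ligand charges against the +3 overall charge gives an oxidation state of +3 for osmium.
Os sits in group 8, so the d-electron count is 8 − 3 = 5.
Coordination number: 6.
Six donors around a single metal centre give an octahedral coordination sphere.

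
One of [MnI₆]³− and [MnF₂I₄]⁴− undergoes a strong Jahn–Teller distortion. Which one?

[MnI₆]³−: Each iodide is −1; balancing the −3 overall charge requires Mn(III). Group 7 minus oxidation state 3 gives a d⁴ configuration. Iodide is a weak-field ligand for a first-row metal, so the complex is high-spin. The t₂g³e_g¹ (high-spin) configuration has an unevenly filled e_g set; the Jahn–Teller theorem predicts a tetragonal distortion (typically axial elongation) to lift the degeneracy.
[MnF₂I₄]⁴−: Each fluoride is −1; each iodide is −1; balancing the −4 overall charge requires Mn(II). Group 7 minus oxidation state 2 gives a d⁵ configuration. Fluoride and iodide are weak-field ligands for a first-row metal, so the complex is high-spin. The d⁵ configuration leaves the e_g set evenly filled (or empty) — no strong Jahn–Teller driving force.

[MnI₆]³−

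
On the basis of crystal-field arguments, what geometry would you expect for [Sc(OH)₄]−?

tetrahedral

Each hydroxide is −1; balancing the −1 overall charge requires Sc(III).
Scandium is a group-3 element; Sc(III) is therefore d⁰.
Coordination number: 4.
A d⁰ ion has no crystal-field stabilisation preference between square planar and tetrahedral, so four ligands adopt the sterically favoured tetrahedral geometry.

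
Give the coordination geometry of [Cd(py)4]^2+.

tetrahedral

Ligand charges: pyridine is neutral. With an overall charge of +2 the cadmium centre must be in the +2 oxidation state.
Cadmium is a group-12 element; Cd(II) is therefore d¹⁰.
Coordination number: 4.
A d¹⁰ ion has no crystal-field stabilisation preference between square planar and tetrahedral, so four ligands adopt the sterically favoured tetrahedral geometry.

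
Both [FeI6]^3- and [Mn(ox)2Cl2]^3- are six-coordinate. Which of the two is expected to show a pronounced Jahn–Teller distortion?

[FeI6]^3-: Each iodide is −1; balancing the −3 overall charge requires Fe(III). Group 8 minus oxidation state 3 gives a d⁵ configuration. Iodide is a weak-field ligand for a first-row metal, so the complex is high-spin. The d⁵ configuration leaves the e_g set evenly filled (or empty) — no strong Jahn–Teller driving force.
[Mn(ox)2Cl2]^3-: Summing ligand charges against the −3 overall charge gives an oxidation state of +3 for manganese. Group 7 minus oxidation state 3 gives a d⁴ configuration. Chloride and oxalate are weak-field ligands for a first-row metal, so the complex is high-spin. The t₂g³e_g¹ (high-spin) configuration has an unevenly filled e_g set; the Jahn–Teller theorem predicts a tetragonal distortion (typically axial elongation) to lift the degeneracy.

[Mn(ox)2Cl2]^3-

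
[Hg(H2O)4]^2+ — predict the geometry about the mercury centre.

tetrahedral

Ligand charges: water is neutral. With an overall charge of +2 the mercury centre must be in the +2 oxidation state.
Mercury is a group-12 element; Hg(II) is therefore d¹⁰.
With 4 monodentate ligands the coordination number is 4.
A d¹⁰ ion has no crystal-field stabilisation preference between square planar and tetrahedral, so four ligands adopt the sterically favoured tetrahedral geometry.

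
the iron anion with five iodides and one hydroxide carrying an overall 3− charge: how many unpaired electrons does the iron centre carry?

5

Each iodide is −1; each hydroxide is −1; balancing the −3 overall charge requires Fe(III).
Iron is a group-8 element; Fe(III) is therefore d⁵.
The spin state decides the count: Hydroxide and iodide are weak-field ligands for a first-row metal, so the complex is high-spin.
An octahedral high-spin d⁵ ion is t₂g³e_g², giving 5 unpaired electrons.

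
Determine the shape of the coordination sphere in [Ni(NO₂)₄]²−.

square planar

Summing ligand charges against the −2 overall charge gives an oxidation state of +2 for nickel.
Group 10 minus oxidation state 2 gives a d⁸ configuration.
Coordination number: 4.
Nitro (N-bound nitrite) is a strong-field ligand (high in the spectrochemical series).
A 3d d⁸ ion with strong-field ligands gains enough CFSE to favour square planar over tetrahedral.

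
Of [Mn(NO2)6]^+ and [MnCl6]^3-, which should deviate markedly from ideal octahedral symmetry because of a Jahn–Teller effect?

[MnCl6]^3-

[Mn(NO2)6]^+: Ligand charges: each nitro (N-bound nitrite) is −1. With an overall charge of +1 the manganese centre must be in the +7 oxidation state. Mn sits in group 7, so the d-electron count is 7 − 7 = 0. The d⁰ configuration leaves the e_g set evenly filled (or empty) — no strong Jahn–Teller driving force.
[MnCl6]^3-: Each chloride is −1; balancing the −3 overall charge requires Mn(III). Manganese is a group-7 element; Mn(III) is therefore d⁴. Chloride is a weak-field ligand for a first-row metal, so the complex is high-spin. The t₂g³e_g¹ (high-spin) configuration has an unevenly filled e_g set; the Jahn–Teller theorem predicts a tetragonal distortion (typically axial elongation) to lift the degeneracy.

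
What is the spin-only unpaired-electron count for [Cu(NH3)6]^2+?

1 unpaired electron

Summing ligand charges against the +2 overall charge gives an oxidation state of +2 for copper.
Group 11 minus oxidation state 2 gives a d⁹ configuration.
In an octahedral field the d⁹ configuration is t₂g⁶e_g³ (only one arrangement possible), giving 1 unpaired electron.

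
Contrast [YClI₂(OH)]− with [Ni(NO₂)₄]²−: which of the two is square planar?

For [YClI₂(OH)]−: Summing ligand charges against the −1 overall charge gives an oxidation state of +3 for yttrium. Y sits in group 3, so the d-electron count is 3 − 3 = 0. A d⁰ ion has no crystal-field stabilisation preference between square planar and tetrahedral, so four ligands adopt the sterically favoured tetrahedral geometry. → tetrahedral.
For [Ni(NO₂)₄]²−: Ligand charges: each nitro (N-bound nitrite) is −1. With an overall charge of −2 the nickel centre must be in the +2 oxidation state. Group 10 minus oxidation state 2 gives a d⁸ configuration. Nitro (N-bound nitrite) is a strong-field ligand (high in the spectrochemical series). A 3d d⁸ ion with strong-field ligands gains enough CFSE to favour square planar over tetrahedral. → square planar.

[Ni(NO₂)₄]²−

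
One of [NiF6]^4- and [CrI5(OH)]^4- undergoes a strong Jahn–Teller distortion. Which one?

[NiF6]^4-: Ligand charges: each fluoride is −1. With an overall charge of −4 the nickel centre must be in the +2 oxidation state. Nickel is a group-10 element; Ni(II) is therefore d⁸. The d⁸ configuration leaves the e_g set evenly filled (or empty) — no strong Jahn–Teller driving force.
[CrI5(OH)]^4-: Summing ligand charges against the −4 overall charge gives an oxidation state of +2 for chromium. Chromium is a group-6 element; Cr(II) is therefore d⁴. Hydroxide and iodide are weak-field ligands for a first-row metal, so the complex is high-spin. The t₂g³e_g¹ (high-spin) configuration has an unevenly filled e_g set; the Jahn–Teller theorem predicts a tetragonal distortion (typically axial elongation) to lift the degeneracy.

[CrI5(OH)]^4-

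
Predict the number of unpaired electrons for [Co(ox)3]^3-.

Summing ligand charges against the −3 overall charge gives an oxidation state of +3 for cobalt.
Cobalt is a group-9 element; Co(III) is therefore d⁶.
Counting donor atoms: 3×oxalate (bidentate) → 6 donors. Coordination number = 6.
The spin state decides the count: Co(III) has an exceptionally large octahedral splitting and is low-spin with essentially every ligand except fluoride.
An octahedral low-spin d⁶ ion is t₂g⁶e_g⁰, giving 0 unpaired electrons.

0 unpaired electrons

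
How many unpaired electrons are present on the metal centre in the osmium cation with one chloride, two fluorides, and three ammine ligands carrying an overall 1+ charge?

2

Ligand charges: each chloride is −1; each fluoride is −1; ammonia is neutral. With an overall charge of +1 the osmium centre must be in the +4 oxidation state.
Os sits in group 8, so the d-electron count is 8 − 4 = 4.
The spin state decides the count: a 5d ion has a large Δₒ and is invariably low-spin.
An octahedral low-spin d⁴ ion is t₂g⁴e_g⁰, giving 2 unpaired electrons.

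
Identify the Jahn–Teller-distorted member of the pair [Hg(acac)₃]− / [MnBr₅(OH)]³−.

[MnBr₅(OH)]³−

[Hg(acac)₃]−: Ligand charges: each acetylacetonate is −1. With an overall charge of −1 the mercury centre must be in the +2 oxidation state. Mercury is a group-12 element; Hg(II) is therefore d¹⁰. The d¹⁰ configuration leaves the e_g set evenly filled (or empty) — no strong Jahn–Teller driving force.
[MnBr₅(OH)]³−: Each bromide is −1; each hydroxide is −1; balancing the −3 overall charge requires Mn(III). Manganese is a group-7 element; Mn(III) is therefore d⁴. Bromide and hydroxide are weak-field ligands for a first-row metal, so the complex is high-spin. The t₂g³e_g¹ (high-spin) configuration has an unevenly filled e_g set; the Jahn–Teller theorem predicts a tetragonal distortion (typically axial elongation) to lift the degeneracy.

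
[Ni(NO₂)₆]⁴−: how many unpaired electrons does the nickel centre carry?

2 unpaired electrons

Ligand charges: each nitro (N-bound nitrite) is −1. With an overall charge of −4 the nickel centre must be in the +2 oxidation state.
Group 10 minus oxidation state 2 gives a d⁸ configuration.
In an octahedral field the d⁸ configuration is t₂g⁶e_g² (only one arrangement possible), giving 2 unpaired electrons.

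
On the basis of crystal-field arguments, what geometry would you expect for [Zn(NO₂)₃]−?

trigonal planar

Summing ligand charges against the −1 overall charge gives an oxidation state of +2 for zinc.
Zn sits in group 12, so the d-electron count is 12 − 2 = 10.
With 3 monodentate ligands the coordination number is 3.
Three ligands around a d¹⁰ centre minimise repulsion in a trigonal-planar arrangement.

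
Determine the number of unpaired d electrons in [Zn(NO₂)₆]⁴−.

Each nitro (N-bound nitrite) is −1; balancing the −4 overall charge requires Zn(II).
Zinc is a group-12 element; Zn(II) is therefore d¹⁰.
In an octahedral field the d¹⁰ configuration is t₂g⁶e_g⁴, giving 0 unpaired electrons.

0 unpaired electrons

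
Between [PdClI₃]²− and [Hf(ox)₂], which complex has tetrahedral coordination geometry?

[Hf(ox)₂]

For [PdClI₃]²−: Ligand charges: each chloride is −1; each iodide is −1. With an overall charge of −2 the palladium centre must be in the +2 oxidation state. Group 10 minus oxidation state 2 gives a d⁸ configuration. A 4d d⁸ ion has a large crystal-field splitting; square planar leaves the high-energy d_{x²−y²} orbital empty and maximises CFSE. → square planar.
For [Hf(ox)₂]: Summing ligand charges against the 0 overall charge gives an oxidation state of +4 for hafnium. Hf sits in group 4, so the d-electron count is 4 − 4 = 0. A d⁰ ion has no crystal-field stabilisation preference between square planar and tetrahedral, so four ligands adopt the sterically favoured tetrahedral geometry. → tetrahedral.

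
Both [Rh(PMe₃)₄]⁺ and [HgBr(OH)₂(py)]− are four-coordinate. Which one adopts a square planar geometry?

[Rh(PMe₃)₄]⁺

For [Rh(PMe₃)₄]⁺: Ligand charges: trimethylphosphine is neutral. With an overall charge of +1 the rhodium centre must be in the +1 oxidation state. Group 9 minus oxidation state 1 gives a d⁸ configuration. A 4d d⁸ ion has a large crystal-field splitting; square planar leaves the high-energy d_{x²−y²} orbital empty and maximises CFSE. → square planar.
For [HgBr(OH)₂(py)]−: Ligand charges: each bromide is −1; each hydroxide is −1; pyridine is neutral. With an overall charge of −1 the mercury centre must be in the +2 oxidation state. Mercury is a group-12 element; Hg(II) is therefore d¹⁰. A d¹⁰ ion has no crystal-field stabilisation preference between square planar and tetrahedral, so four ligands adopt the sterically favoured tetrahedral geometry. → tetrahedral.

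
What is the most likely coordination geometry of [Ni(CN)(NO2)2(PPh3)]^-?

Summing ligand charges against the −1 overall charge gives an oxidation state of +2 for nickel.
Group 10 minus oxidation state 2 gives a d⁸ configuration.
Coordination number: 4.
Cyanide, nitro (N-bound nitrite), and triphenylphosphine are strong-field ligands (high in the spectrochemical series).
A 3d d⁸ ion with strong-field ligands gains enough CFSE to favour square planar over tetrahedral.

square planar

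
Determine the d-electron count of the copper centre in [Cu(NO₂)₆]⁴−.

d9

Ligand charges: each nitro (N-bound nitrite) is −1. With an overall charge of −4 the copper centre must be in the +2 oxidation state.
Cu sits in group 11, so the d-electron count is 11 − 2 = 9.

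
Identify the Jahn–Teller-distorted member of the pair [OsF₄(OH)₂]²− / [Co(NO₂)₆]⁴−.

[OsF₄(OH)₂]²−: Ligand charges: each fluoride is −1; each hydroxide is −1. With an overall charge of −2 the osmium centre must be in the +4 oxidation state. Os sits in group 8, so the d-electron count is 8 − 4 = 4. A 5d ion has a large Δₒ and is invariably low-spin. The d⁴ configuration leaves the e_g set evenly filled (or empty) — no strong Jahn–Teller driving force.
[Co(NO₂)₆]⁴−: Summing ligand charges against the −4 overall charge gives an oxidation state of +2 for cobalt. Co sits in group 9, so the d-electron count is 9 − 2 = 7. Nitro (N-bound nitrite) is a strong-field ligand (high in the spectrochemical series) for a first-row metal, so the complex is low-spin. The t₂g⁶e_g¹ (low-spin) configuration has an unevenly filled e_g set; the Jahn–Teller theorem predicts a tetragonal distortion (typically axial elongation) to lift the degeneracy.

[Co(NO₂)₆]⁴−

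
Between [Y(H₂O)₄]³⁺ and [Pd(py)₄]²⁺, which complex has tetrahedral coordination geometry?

For [Y(H₂O)₄]³⁺: Water is neutral; balancing the +3 overall charge requires Y(III). Yttrium is a group-3 element; Y(III) is therefore d⁰. A d⁰ ion has no crystal-field stabilisation preference between square planar and tetrahedral, so four ligands adopt the sterically favoured tetrahedral geometry. → tetrahedral.
For [Pd(py)₄]²⁺: Pyridine is neutral; balancing the +2 overall charge requires Pd(II). Palladium is a group-10 element; Pd(II) is therefore d⁸. A 4d d⁸ ion has a large crystal-field splitting; square planar leaves the high-energy d_{x²−y²} orbital empty and maximises CFSE. → square planar.

[Y(H₂O)₄]³⁺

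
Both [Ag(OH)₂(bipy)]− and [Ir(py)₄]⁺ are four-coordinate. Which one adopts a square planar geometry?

For [Ag(OH)₂(bipy)]−: Summing ligand charges against the −1 overall charge gives an oxidation state of +1 for silver. Ag sits in group 11, so the d-electron count is 11 − 1 = 10. A d¹⁰ ion has no crystal-field stabilisation preference between square planar and tetrahedral, so four ligands adopt the sterically favoured tetrahedral geometry. → tetrahedral.
For [Ir(py)₄]⁺: Summing ligand charges against the +1 overall charge gives an oxidation state of +1 for iridium. Ir sits in group 9, so the d-electron count is 9 − 1 = 8. A 5d d⁸ ion has a large crystal-field splitting; square planar leaves the high-energy d_{x²−y²} orbital empty and maximises CFSE. → square planar.

[Ir(py)₄]⁺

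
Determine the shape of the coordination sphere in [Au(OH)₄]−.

square planar

Ligand charges: each hydroxide is −1. With an overall charge of −1 the gold centre must be in the +3 oxidation state.
Group 11 minus oxidation state 3 gives a d⁸ configuration.
Coordination number: 4.
A 5d d⁸ ion has a large crystal-field splitting; square planar leaves the high-energy d_{x²−y²} orbital empty and maximises CFSE.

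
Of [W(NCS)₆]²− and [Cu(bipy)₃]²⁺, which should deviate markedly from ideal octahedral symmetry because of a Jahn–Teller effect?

[Cu(bipy)₃]²⁺

[W(NCS)₆]²−: Each isothiocyanate is −1; balancing the −2 overall charge requires W(IV). W sits in group 6, so the d-electron count is 6 − 4 = 2. The d² configuration leaves the e_g set evenly filled (or empty) — no strong Jahn–Teller driving force.
[Cu(bipy)₃]²⁺: Summing ligand charges against the +2 overall charge gives an oxidation state of +2 for copper. Copper is a group-11 element; Cu(II) is therefore d⁹. The t₂g⁶e_g³ configuration has an unevenly filled e_g set; the Jahn–Teller theorem predicts a tetragonal distortion (typically axial elongation) to lift the degeneracy.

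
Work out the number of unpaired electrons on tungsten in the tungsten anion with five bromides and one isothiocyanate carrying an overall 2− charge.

Each bromide is −1; each isothiocyanate is −1; balancing the −2 overall charge requires W(IV).
W sits in group 6, so the d-electron count is 6 − 4 = 2.
In an octahedral field the d² configuration is t₂g²e_g⁰ (only one arrangement possible), giving 2 unpaired electrons.

2 unpaired electrons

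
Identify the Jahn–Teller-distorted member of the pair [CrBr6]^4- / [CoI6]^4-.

[CrBr6]^4-

[CrBr6]^4-: Each bromide is −1; balancing the −4 overall charge requires Cr(II). Group 6 minus oxidation state 2 gives a d⁴ configuration. Bromide is a weak-field ligand for a first-row metal, so the complex is high-spin. The t₂g³e_g¹ (high-spin) configuration has an unevenly filled e_g set; the Jahn–Teller theorem predicts a tetragonal distortion (typically axial elongation) to lift the degeneracy.
[CoI6]^4-: Each iodide is −1; balancing the −4 overall charge requires Co(II). Group 9 minus oxidation state 2 gives a d⁷ configuration. Iodide is a weak-field ligand for a first-row metal, so the complex is high-spin. The d⁷ configuration leaves the e_g set evenly filled (or empty) — no strong Jahn–Teller driving force.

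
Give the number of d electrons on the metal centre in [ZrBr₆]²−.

Each bromide is −1; balancing the −2 overall charge requires Zr(IV).
Zr sits in group 4, so the d-electron count is 4 − 4 = 0.

d0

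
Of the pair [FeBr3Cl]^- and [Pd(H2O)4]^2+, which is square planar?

[Pd(H2O)4]^2+

For [FeBr3Cl]^-: Ligand charges: each bromide is −1; each chloride is −1. With an overall charge of −1 the iron centre must be in the +3 oxidation state. Iron is a group-8 element; Fe(III) is therefore d⁵. A high-spin d⁵ ion has zero CFSE in either geometry, so four ligands adopt the sterically favoured tetrahedral geometry. → tetrahedral.
For [Pd(H2O)4]^2+: Ligand charges: water is neutral. With an overall charge of +2 the palladium centre must be in the +2 oxidation state. Pd sits in group 10, so the d-electron count is 10 − 2 = 8. A 4d d⁸ ion has a large crystal-field splitting; square planar leaves the high-energy d_{x²−y²} orbital empty and maximises CFSE. → square planar.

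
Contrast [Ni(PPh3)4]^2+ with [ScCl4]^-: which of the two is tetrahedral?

[ScCl4]^-

For [Ni(PPh3)4]^2+: Ligand charges: triphenylphosphine is neutral. With an overall charge of +2 the nickel centre must be in the +2 oxidation state. Nickel is a group-10 element; Ni(II) is therefore d⁸. Triphenylphosphine is a strong-field ligand (high in the spectrochemical series). A 3d d⁸ ion with strong-field ligands gains enough CFSE to favour square planar over tetrahedral. → square planar.
For [ScCl4]^-: Ligand charges: each chloride is −1. With an overall charge of −1 the scandium centre must be in the +3 oxidation state. Sc sits in group 3, so the d-electron count is 3 − 3 = 0. A d⁰ ion has no crystal-field stabilisation preference between square planar and tetrahedral, so four ligands adopt the sterically favoured tetrahedral geometry. → tetrahedral.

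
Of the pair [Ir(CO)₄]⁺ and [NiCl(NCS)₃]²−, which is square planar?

[Ir(CO)₄]⁺

For [Ir(CO)₄]⁺: Ligand charges: carbonyl is neutral. With an overall charge of +1 the iridium centre must be in the +1 oxidation state. Ir sits in group 9, so the d-electron count is 9 − 1 = 8. A 5d d⁸ ion has a large crystal-field splitting; square planar leaves the high-energy d_{x²−y²} orbital empty and maximises CFSE. → square planar.
For [NiCl(NCS)₃]²−: Ligand charges: each chloride is −1; each isothiocyanate is −1. With an overall charge of −2 the nickel centre must be in the +2 oxidation state. Nickel is a group-10 element; Ni(II) is therefore d⁸. Chloride and isothiocyanate are weak-field ligands. With weak-field ligands the CFSE gain from square planar is small, so a 3d d⁸ ion takes the sterically preferred tetrahedral geometry. → tetrahedral.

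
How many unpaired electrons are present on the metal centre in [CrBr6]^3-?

Summing ligand charges against the −3 overall charge gives an oxidation state of +3 for chromium.
Chromium is a group-6 element; Cr(III) is therefore d³.
In an octahedral field the d³ configuration is t₂g³e_g⁰ (only one arrangement possible), giving 3 unpaired electrons.

3 unpaired electrons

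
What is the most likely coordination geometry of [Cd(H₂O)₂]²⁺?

linear

Ligand charges: water is neutral. With an overall charge of +2 the cadmium centre must be in the +2 oxidation state.
Group 12 minus oxidation state 2 gives a d¹⁰ configuration.
With 2 monodentate ligands the coordination number is 2.
A d¹⁰ ion with only two ligands adopts a linear arrangement (sp hybridisation; no CFSE preference).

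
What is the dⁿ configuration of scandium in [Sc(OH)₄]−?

Summing ligand charges against the −1 overall charge gives an oxidation state of +3 for scandium.
Sc sits in group 3, so the d-electron count is 3 − 3 = 0.

d⁰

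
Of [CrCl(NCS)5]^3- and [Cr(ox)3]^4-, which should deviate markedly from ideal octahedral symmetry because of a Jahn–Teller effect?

[CrCl(NCS)5]^3-: Summing ligand charges against the −3 overall charge gives an oxidation state of +3 for chromium. Chromium is a group-6 element; Cr(III) is therefore d³. The d³ configuration leaves the e_g set evenly filled (or empty) — no strong Jahn–Teller driving force.
[Cr(ox)3]^4-: Summing ligand charges against the −4 overall charge gives an oxidation state of +2 for chromium. Chromium is a group-6 element; Cr(II) is therefore d⁴. Oxalate is a weak-field ligand for a first-row metal, so the complex is high-spin. The t₂g³e_g¹ (high-spin) configuration has an unevenly filled e_g set; the Jahn–Teller theorem predicts a tetragonal distortion (typically axial elongation) to lift the degeneracy.

[Cr(ox)3]^4-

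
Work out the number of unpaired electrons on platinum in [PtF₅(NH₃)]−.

Each fluoride is −1; ammonia is neutral; balancing the −1 overall charge requires Pt(IV).
Pt sits in group 10, so the d-electron count is 10 − 4 = 6.
The spin state decides the count: a 5d ion has a large Δₒ and is invariably low-spin.
An octahedral low-spin d⁶ ion is t₂g⁶e_g⁰, giving 0 unpaired electrons.

0 unpaired electrons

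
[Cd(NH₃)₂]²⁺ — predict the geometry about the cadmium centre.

Ammonia is neutral; balancing the +2 overall charge requires Cd(II).
Group 12 minus oxidation state 2 gives a d¹⁰ configuration.
Coordination number: 2.
A d¹⁰ ion with only two ligands adopts a linear arrangement (sp hybridisation; no CFSE preference).

linear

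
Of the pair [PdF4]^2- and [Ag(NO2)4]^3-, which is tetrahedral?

[Ag(NO2)4]^3-

For [PdF4]^2-: Ligand charges: each fluoride is −1. With an overall charge of −2 the palladium centre must be in the +2 oxidation state. Group 10 minus oxidation state 2 gives a d⁸ configuration. A 4d d⁸ ion has a large crystal-field splitting; square planar leaves the high-energy d_{x²−y²} orbital empty and maximises CFSE. → square planar.
For [Ag(NO2)4]^3-: Ligand charges: each nitro (N-bound nitrite) is −1. With an overall charge of −3 the silver centre must be in the +1 oxidation state. Ag sits in group 11, so the d-electron count is 11 − 1 = 10. A d¹⁰ ion has no crystal-field stabilisation preference between square planar and tetrahedral, so four ligands adopt the sterically favoured tetrahedral geometry. → tetrahedral.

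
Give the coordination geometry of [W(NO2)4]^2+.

tetrahedral

Ligand charges: each nitro (N-bound nitrite) is −1. With an overall charge of +2 the tungsten centre must be in the +6 oxidation state.
W sits in group 6, so the d-electron count is 6 − 6 = 0.
With 4 monodentate ligands the coordination number is 4.
A d⁰ ion has no crystal-field stabilisation preference between square planar and tetrahedral, so four ligands adopt the sterically favoured tetrahedral geometry.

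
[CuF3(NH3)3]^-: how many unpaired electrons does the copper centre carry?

1 unpaired electron

Summing ligand charges against the −1 overall charge gives an oxidation state of +2 for copper.
Group 11 minus oxidation state 2 gives a d⁹ configuration.
In an octahedral field the d⁹ configuration is t₂g⁶e_g³ (only one arrangement possible), giving 1 unpaired electron.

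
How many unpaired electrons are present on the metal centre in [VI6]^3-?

2

Each iodide is −1; balancing the −3 overall charge requires V(III).
Vanadium is a group-5 element; V(III) is therefore d².
In an octahedral field the d² configuration is t₂g²e_g⁰ (only one arrangement possible), giving 2 unpaired electrons.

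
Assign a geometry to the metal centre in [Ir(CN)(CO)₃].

square planar

Ligand charges: each cyanide is −1; carbonyl is neutral. With an overall charge of 0 the iridium centre must be in the +1 oxidation state.
Iridium is a group-9 element; Ir(I) is therefore d⁸.
Coordination number: 4.
A 5d d⁸ ion has a large crystal-field splitting; square planar leaves the high-energy d_{x²−y²} orbital empty and maximises CFSE.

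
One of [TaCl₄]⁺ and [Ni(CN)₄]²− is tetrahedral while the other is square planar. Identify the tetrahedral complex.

For [TaCl₄]⁺: Summing ligand charges against the +1 overall charge gives an oxidation state of +5 for tantalum. Group 5 minus oxidation state 5 gives a d⁰ configuration. A d⁰ ion has no crystal-field stabilisation preference between square planar and tetrahedral, so four ligands adopt the sterically favoured tetrahedral geometry. → tetrahedral.
For [Ni(CN)₄]²−: Summing ligand charges against the −2 overall charge gives an oxidation state of +2 for nickel. Ni sits in group 10, so the d-electron count is 10 − 2 = 8. Cyanide is a strong-field ligand (high in the spectrochemical series). A 3d d⁸ ion with strong-field ligands gains enough CFSE to favour square planar over tetrahedral. → square planar.

[TaCl₄]⁺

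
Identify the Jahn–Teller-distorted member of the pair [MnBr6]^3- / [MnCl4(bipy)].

[MnBr6]^3-

[MnBr6]^3-: Each bromide is −1; balancing the −3 overall charge requires Mn(III). Mn sits in group 7, so the d-electron count is 7 − 3 = 4. Bromide is a weak-field ligand for a first-row metal, so the complex is high-spin. The t₂g³e_g¹ (high-spin) configuration has an unevenly filled e_g set; the Jahn–Teller theorem predicts a tetragonal distortion (typically axial elongation) to lift the degeneracy.
[MnCl4(bipy)]: Summing ligand charges against the 0 overall charge gives an oxidation state of +4 for manganese. Group 7 minus oxidation state 4 gives a d³ configuration. The d³ configuration leaves the e_g set evenly filled (or empty) — no strong Jahn–Teller driving force.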